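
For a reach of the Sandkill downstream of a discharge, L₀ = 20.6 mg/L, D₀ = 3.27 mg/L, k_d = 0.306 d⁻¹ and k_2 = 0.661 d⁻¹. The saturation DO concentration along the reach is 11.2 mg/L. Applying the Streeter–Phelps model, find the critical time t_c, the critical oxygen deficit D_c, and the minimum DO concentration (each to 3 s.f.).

With k_2/k_d = 2.160 and 1 − D₀(k_2−k_d)/(k_d L₀) = 0.8158,
t_c = ln(2.160 × 0.8158) / (0.661 − 0.306) = ln(1.762) / 0.3550 = 0.5666/0.3550 = 1.596 d.
D_c = (k_d/k_2) L₀ e^(−k_d t_c) = (0.306/0.661) × 20.6 × e^(−0.306×1.596) = 0.4629 × 20.6 × 0.6136 = 5.852 mg/L.
Minimum DO = C_s − D_c = 11.2 − 5.852 = 5.348 mg/L.

t_c ≈ 1.60 d; D_c ≈ 5.85 mg/L; min DO ≈ 5.35 mg/L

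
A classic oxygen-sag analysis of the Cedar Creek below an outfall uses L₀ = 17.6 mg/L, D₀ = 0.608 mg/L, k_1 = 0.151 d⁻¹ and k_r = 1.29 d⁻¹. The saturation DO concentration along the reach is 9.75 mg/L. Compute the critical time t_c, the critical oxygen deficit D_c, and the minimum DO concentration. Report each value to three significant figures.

At the critical point dD/dt = 0, so k_1 L₀ e^(−k_1 t) = k_r D. Substituting D(t) from the Streeter–Phelps equation and solving for t gives
t_c = ln[(k_r/k_1)(1 − D₀(k_r−k_1)/(k_1 L₀))] / (k_r−k_1).
Here k_r−k_1 = 1.139 d⁻¹ and 1 − D₀(k_r−k_1)/(k_1 L₀) = 1 − 0.608×1.139/(0.151×17.6) = 0.7394, so
t_c = ln(8.543 × 0.7394) / 1.139 = 1.843 / 1.139 = 1.618 d.
D_c = (k_1/k_r) L₀ e^(−k_1 t_c) = (0.151/1.29) × 17.6 × e^(−0.151×1.618) = 0.1171 × 17.6 × 0.7832 = 1.614 mg/L.
Minimum DO = C_s − D_c = 9.75 − 1.614 = 8.136 mg/L.

t_c ≈ 1.62 d; D_c ≈ 1.61 mg/L; min DO ≈ 8.14 mg/L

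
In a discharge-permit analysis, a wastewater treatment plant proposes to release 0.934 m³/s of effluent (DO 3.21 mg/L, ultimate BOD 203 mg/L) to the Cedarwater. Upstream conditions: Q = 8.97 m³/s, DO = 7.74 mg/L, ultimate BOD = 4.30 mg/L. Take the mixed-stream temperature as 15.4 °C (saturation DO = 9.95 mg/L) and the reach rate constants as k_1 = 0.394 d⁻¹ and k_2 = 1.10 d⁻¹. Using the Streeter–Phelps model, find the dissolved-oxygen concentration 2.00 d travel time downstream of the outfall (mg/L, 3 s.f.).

DO ≈ 5.24 mg/L

Mixed DO = (8.97×7.74 + 0.934×3.21)/(8.97+0.934) = 72.43/9.904 = 7.313 mg/L.
Mixed L₀ = (8.97×4.30 + 0.934×203)/(9.904) = 228.2/9.904 = 23.04 mg/L.
Initial deficit D₀ = C_s − DO₀ = 9.95 − 7.313 = 2.637 mg/L.
D(2.00) = [0.394×23.04/(1.10−0.394)](e^(−0.394×2.00) − e^(−1.10×2.00)) + 2.637 e^(−1.10×2.00)
= 12.86 × (0.4548 − 0.1108) + 2.637 × 0.1108 = 4.714 mg/L.
DO = 9.95 − 4.714 = 5.236 mg/L.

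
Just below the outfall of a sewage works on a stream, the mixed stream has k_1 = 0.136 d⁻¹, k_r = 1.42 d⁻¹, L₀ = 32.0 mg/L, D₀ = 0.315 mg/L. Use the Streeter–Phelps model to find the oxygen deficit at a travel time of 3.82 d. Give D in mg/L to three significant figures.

D ≈ 2.00 mg/L

k_1 L₀/(k_r−k_1) = 0.136×32.0/(1.42−0.136) = 4.352/1.284 = 3.389 mg/L.
e^(−k_1 t) = e^(−0.136×3.820) = 0.5948; e^(−k_r t) = e^(−1.42×3.820) = 0.004408.
D = 3.389 × (0.5948 − 0.004408) + 0.315 × 0.004408 = 2.001 + 0.001388 = 2.002 mg/L.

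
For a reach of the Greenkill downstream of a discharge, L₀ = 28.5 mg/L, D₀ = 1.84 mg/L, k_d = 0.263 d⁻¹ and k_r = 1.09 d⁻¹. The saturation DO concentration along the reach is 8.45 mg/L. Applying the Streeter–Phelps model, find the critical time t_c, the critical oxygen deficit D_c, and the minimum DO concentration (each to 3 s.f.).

t_c ≈ 1.44 d; D_c ≈ 4.70 mg/L; min DO ≈ 3.75 mg/L

At the critical point dD/dt = 0, so k_d L₀ e^(−k_d t) = k_r D. Substituting D(t) from the Streeter–Phelps equation and solving for t gives
t_c = ln[(k_r/k_d)(1 − D₀(k_r−k_d)/(k_d L₀))] / (k_r−k_d).
Here k_r−k_d = 0.8270 d⁻¹ and 1 − D₀(k_r−k_d)/(k_d L₀) = 1 − 1.84×0.8270/(0.263×28.5) = 0.7970, so
t_c = ln(4.144 × 0.7970) / 0.8270 = 1.195 / 0.8270 = 1.445 d.
D_c = (k_d/k_r) L₀ e^(−k_d t_c) = (0.263/1.09) × 28.5 × e^(−0.263×1.445) = 0.2413 × 28.5 × 0.6839 = 4.703 mg/L.
Minimum DO = C_s − D_c = 8.45 − 4.703 = 3.747 mg/L.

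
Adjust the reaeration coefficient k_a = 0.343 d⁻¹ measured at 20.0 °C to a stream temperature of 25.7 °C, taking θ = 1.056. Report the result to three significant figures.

k_a ≈ 0.468 d⁻¹

k_a(T₂) = k_a(T₁) · θ^(T₂−T₁) = 0.343 × 1.056^(25.7−20.0)
= 0.343 × 1.056^5.70 = 0.343 × 1.364 = 0.4679 d⁻¹.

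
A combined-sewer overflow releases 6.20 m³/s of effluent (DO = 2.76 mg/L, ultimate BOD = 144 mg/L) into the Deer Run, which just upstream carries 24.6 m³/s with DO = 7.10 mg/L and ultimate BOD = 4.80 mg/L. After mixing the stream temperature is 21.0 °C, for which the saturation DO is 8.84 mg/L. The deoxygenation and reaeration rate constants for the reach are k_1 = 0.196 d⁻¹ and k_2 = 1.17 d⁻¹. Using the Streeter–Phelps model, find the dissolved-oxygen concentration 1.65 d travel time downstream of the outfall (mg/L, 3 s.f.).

Mixed DO = (24.6×7.10 + 6.20×2.76)/(24.6+6.20) = 191.8/30.80 = 6.226 mg/L.
Mixed L₀ = (24.6×4.80 + 6.20×144)/(30.80) = 1011/30.80 = 32.82 mg/L.
Initial deficit D₀ = C_s − DO₀ = 8.84 − 6.226 = 2.614 mg/L.
D(1.65) = [0.196×32.82/(1.17−0.196)](e^(−0.196×1.65) − e^(−1.17×1.65)) + 2.614 e^(−1.17×1.65)
= 6.605 × (0.7237 − 0.1451) + 2.614 × 0.1451 = 4.201 mg/L.
DO = 8.84 − 4.201 = 4.639 mg/L.

DO ≈ 4.64 mg/L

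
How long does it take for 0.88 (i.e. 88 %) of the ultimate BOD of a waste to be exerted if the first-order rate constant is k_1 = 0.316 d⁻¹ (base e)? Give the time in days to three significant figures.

t ≈ 6.71 d

y/L₀ = 1 − e^(−k_1 t) = 0.88 ⇒ e^(−k_1 t) = 0.120
t = −ln(0.120) / 0.316 = 2.120 / 0.316 = 6.710 d.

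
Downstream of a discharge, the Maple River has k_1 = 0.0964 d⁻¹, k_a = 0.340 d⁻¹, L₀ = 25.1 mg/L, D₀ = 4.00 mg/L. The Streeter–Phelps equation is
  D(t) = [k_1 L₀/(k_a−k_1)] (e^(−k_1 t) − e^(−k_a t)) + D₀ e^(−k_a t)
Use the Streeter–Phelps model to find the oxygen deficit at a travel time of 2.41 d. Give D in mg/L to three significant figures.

k_1 L₀/(k_a−k_1) = 0.0964×25.1/(0.340−0.0964) = 2.420/0.2436 = 9.933 mg/L.
e^(−k_1 t) = e^(−0.0964×2.410) = 0.7927; e^(−k_a t) = e^(−0.340×2.410) = 0.4407.
D = 9.933 × (0.7927 − 0.4407) + 4.00 × 0.4407 = 3.496 + 1.763 = 5.259 mg/L.

D ≈ 5.26 mg/L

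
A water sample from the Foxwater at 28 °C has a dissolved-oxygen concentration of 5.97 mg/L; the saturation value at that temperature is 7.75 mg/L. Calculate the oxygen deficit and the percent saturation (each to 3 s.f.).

D ≈ 1.78 mg/L; 77.0 % saturation

D = C_s − C = 7.75 − 5.97 = 1.78 mg/L.
% saturation = 5.97/7.75 × 100 = 77.0 %.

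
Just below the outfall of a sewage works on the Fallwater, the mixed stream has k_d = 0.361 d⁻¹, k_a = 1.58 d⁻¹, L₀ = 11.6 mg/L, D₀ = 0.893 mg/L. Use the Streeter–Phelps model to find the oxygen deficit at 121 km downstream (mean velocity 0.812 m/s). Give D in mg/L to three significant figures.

D ≈ 1.68 mg/L

Travel time t = x/v = 121 km / (0.812 m/s) = 121000 m / 0.812 m/s = 149000 s = 1.725 d.
k_d L₀/(k_a−k_d) = 0.361×11.6/(1.58−0.361) = 4.188/1.219 = 3.435 mg/L.
e^(−k_d t) = e^(−0.361×1.725) = 0.5365; e^(−k_a t) = e^(−1.58×1.725) = 0.06554.
D = 3.435 × (0.5365 − 0.06554) + 0.893 × 0.06554 = 1.618 + 0.05853 = 1.677 mg/L.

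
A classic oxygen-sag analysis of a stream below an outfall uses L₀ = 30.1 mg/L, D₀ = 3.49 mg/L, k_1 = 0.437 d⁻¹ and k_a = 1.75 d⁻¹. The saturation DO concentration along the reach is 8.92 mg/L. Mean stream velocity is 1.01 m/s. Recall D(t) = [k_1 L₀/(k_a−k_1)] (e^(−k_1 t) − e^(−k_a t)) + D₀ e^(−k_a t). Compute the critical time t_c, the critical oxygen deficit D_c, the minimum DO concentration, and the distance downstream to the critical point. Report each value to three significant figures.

t_c ≈ 0.731 d; D_c ≈ 5.46 mg/L; min DO ≈ 3.46 mg/L; x_c ≈ 63.7 km

t_c = [1/(k_a−k_1)] ln[(k_a/k_1)(1 − D₀(k_a−k_1)/(k_1 L₀))]
= [1/(1.75−0.437)] ln[(1.75/0.437)(1 − 3.49×1.313/(0.437×30.1))]
= (1/1.313) ln[4.005 × 0.6516] = 0.7616 × ln(2.609) = 0.7616 × 0.9592 = 0.7305 d.
D_c = (k_1/k_a) L₀ e^(−k_1 t_c) = (0.437/1.75) × 30.1 × e^(−0.437×0.7305) = 0.2497 × 30.1 × 0.7267 = 5.462 mg/L.
Minimum DO = C_s − D_c = 8.92 − 5.462 = 3.458 mg/L.
x_c = v t_c = 1.01 m/s × 0.7305 d × 86400 s/d = 63750 m ≈ 63.7 km.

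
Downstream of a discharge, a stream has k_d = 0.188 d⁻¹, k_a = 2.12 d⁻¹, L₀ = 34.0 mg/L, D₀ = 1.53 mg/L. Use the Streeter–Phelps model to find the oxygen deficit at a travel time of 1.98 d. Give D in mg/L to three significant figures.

k_d L₀/(k_a−k_d) = 0.188×34.0/(2.12−0.188) = 6.392/1.932 = 3.308 mg/L.
e^(−k_d t) = e^(−0.188×1.980) = 0.6892; e^(−k_a t) = e^(−2.12×1.980) = 0.01503.
D = 3.308 × (0.6892 − 0.01503) + 1.53 × 0.01503 = 2.230 + 0.02300 = 2.253 mg/L.

D ≈ 2.25 mg/L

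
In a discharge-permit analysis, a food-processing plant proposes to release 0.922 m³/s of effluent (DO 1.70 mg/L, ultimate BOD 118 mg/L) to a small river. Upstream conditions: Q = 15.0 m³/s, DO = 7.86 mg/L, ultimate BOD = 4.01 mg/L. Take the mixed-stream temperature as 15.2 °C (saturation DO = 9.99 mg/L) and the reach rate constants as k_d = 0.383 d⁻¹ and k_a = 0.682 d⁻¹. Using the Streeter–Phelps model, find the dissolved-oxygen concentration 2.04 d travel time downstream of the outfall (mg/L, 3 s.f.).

Mixed DO = (15.0×7.86 + 0.922×1.70)/(15.0+0.922) = 119.5/15.92 = 7.503 mg/L.
Mixed L₀ = (15.0×4.01 + 0.922×118)/(15.92) = 168.9/15.92 = 10.61 mg/L.
Initial deficit D₀ = C_s − DO₀ = 9.99 − 7.503 = 2.487 mg/L.
D(2.04) = [0.383×10.61/(0.682−0.383)](e^(−0.383×2.04) − e^(−0.682×2.04)) + 2.487 e^(−0.682×2.04)
= 13.59 × (0.4578 − 0.2488) + 2.487 × 0.2488 = 3.460 mg/L.
DO = 9.99 − 3.460 = 6.530 mg/L.

DO ≈ 6.53 mg/L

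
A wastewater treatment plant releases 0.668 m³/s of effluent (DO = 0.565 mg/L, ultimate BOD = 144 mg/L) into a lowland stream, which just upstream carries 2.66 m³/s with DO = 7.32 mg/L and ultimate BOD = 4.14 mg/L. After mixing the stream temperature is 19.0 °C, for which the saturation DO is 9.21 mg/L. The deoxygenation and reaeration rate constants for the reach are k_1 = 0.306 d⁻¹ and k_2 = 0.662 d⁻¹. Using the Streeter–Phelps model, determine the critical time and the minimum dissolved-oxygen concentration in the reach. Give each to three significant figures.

t_c ≈ 1.82 d; minimum DO ≈ 0.672 mg/L

Mixed DO = (2.66×7.32 + 0.668×0.565)/(2.66+0.668) = 19.85/3.328 = 5.964 mg/L.
Mixed L₀ = (2.66×4.14 + 0.668×144)/(3.328) = 107.2/3.328 = 32.21 mg/L.
Initial deficit D₀ = C_s − DO₀ = 9.21 − 5.964 = 3.246 mg/L.
t_c = (1/0.3560) ln[(0.662/0.306)(1 − 3.246×0.3560/(0.306×32.21))] = 2.809 × ln(1.910) = 1.817 d.
D_c = (0.306/0.662) × 32.21 × e^(−0.306×1.817) = 0.4622 × 32.21 × 0.5734 = 8.538 mg/L.
Minimum DO = 9.21 − 8.538 = 0.6717 mg/L.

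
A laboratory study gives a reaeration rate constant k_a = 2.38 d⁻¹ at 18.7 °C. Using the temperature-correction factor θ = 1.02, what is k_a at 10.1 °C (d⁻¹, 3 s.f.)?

k_a(T₂) = k_a(T₁) · θ^(T₂−T₁) = 2.38 × 1.02^(10.1−18.7)
= 2.38 × 1.02^-8.60 = 2.38 × 0.8434 = 2.007 d⁻¹.

k_a ≈ 2.01 d⁻¹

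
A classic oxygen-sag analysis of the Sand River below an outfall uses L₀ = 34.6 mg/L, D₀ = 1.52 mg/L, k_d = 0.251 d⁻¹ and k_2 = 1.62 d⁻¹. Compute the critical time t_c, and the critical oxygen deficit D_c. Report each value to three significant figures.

At the critical point dD/dt = 0, so k_d L₀ e^(−k_d t) = k_2 D. Substituting D(t) from the Streeter–Phelps equation and solving for t gives
t_c = ln[(k_2/k_d)(1 − D₀(k_2−k_d)/(k_d L₀))] / (k_2−k_d).
Here k_2−k_d = 1.369 d⁻¹ and 1 − D₀(k_2−k_d)/(k_d L₀) = 1 − 1.52×1.369/(0.251×34.6) = 0.7604, so
t_c = ln(6.454 × 0.7604) / 1.369 = 1.591 / 1.369 = 1.162 d.
D_c = (k_d/k_2) L₀ e^(−k_d t_c) = (0.251/1.62) × 34.6 × e^(−0.251×1.162) = 0.1549 × 34.6 × 0.7470 = 4.005 mg/L.

t_c ≈ 1.16 d; D_c ≈ 4.00 mg/L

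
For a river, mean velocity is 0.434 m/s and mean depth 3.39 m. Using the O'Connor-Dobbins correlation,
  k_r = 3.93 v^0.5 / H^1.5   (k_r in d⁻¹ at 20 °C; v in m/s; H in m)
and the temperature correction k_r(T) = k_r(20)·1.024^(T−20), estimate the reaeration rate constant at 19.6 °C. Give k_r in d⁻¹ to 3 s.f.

k_r(20) = 3.93 × 0.434^0.5 / 3.39^1.5 = 3.93 × 0.6588 / 6.242 = 0.4148 d⁻¹.
k_r(19.6) = 0.4148 × 1.024^(19.6−20) = 0.4148 × 0.9906 = 0.4109 d⁻¹.

k_r ≈ 0.411 d⁻¹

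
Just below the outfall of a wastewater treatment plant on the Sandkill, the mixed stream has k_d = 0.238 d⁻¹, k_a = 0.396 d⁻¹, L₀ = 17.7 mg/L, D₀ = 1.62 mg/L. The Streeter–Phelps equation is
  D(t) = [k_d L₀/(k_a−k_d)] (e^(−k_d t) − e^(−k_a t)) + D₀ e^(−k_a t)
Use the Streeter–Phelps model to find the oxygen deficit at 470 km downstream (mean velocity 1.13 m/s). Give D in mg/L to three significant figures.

D ≈ 4.76 mg/L

Travel time t = x/v = 470 km / (1.13 m/s) = 470000 m / 1.13 m/s = 415900 s = 4.814 d.
k_d L₀/(k_a−k_d) = 0.238×17.7/(0.396−0.238) = 4.213/0.1580 = 26.66 mg/L.
e^(−k_d t) = e^(−0.238×4.814) = 0.3180; e^(−k_a t) = e^(−0.396×4.814) = 0.1486.
D = 26.66 × (0.3180 − 0.1486) + 1.62 × 0.1486 = 4.516 + 0.2408 = 4.756 mg/L.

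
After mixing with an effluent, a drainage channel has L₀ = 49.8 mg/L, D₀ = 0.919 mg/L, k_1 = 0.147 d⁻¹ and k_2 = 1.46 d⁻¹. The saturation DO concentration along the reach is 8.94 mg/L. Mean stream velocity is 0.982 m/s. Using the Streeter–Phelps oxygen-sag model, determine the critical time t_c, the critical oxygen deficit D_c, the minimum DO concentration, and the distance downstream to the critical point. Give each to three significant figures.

t_c = [1/(k_2−k_1)] ln[(k_2/k_1)(1 − D₀(k_2−k_1)/(k_1 L₀))]
= [1/(1.46−0.147)] ln[(1.46/0.147)(1 − 0.919×1.313/(0.147×49.8))]
= (1/1.313) ln[9.932 × 0.8352] = 0.7616 × ln(8.295) = 0.7616 × 2.116 = 1.611 d.
L(t_c) = L₀ e^(−k_1 t_c) = 49.8 × 0.7891 = 39.30 mg/L, and at the critical point k_2 D_c = k_1 L, so D_c = (0.147/1.46) × 39.30 = 3.957 mg/L.
Minimum DO = C_s − D_c = 8.94 − 3.957 = 4.983 mg/L.
x_c = v t_c = 0.982 m/s × 1.611 d × 86400 s/d = 136700 m ≈ 137 km.

t_c ≈ 1.61 d; D_c ≈ 3.96 mg/L; min DO ≈ 4.98 mg/L; x_c ≈ 137 km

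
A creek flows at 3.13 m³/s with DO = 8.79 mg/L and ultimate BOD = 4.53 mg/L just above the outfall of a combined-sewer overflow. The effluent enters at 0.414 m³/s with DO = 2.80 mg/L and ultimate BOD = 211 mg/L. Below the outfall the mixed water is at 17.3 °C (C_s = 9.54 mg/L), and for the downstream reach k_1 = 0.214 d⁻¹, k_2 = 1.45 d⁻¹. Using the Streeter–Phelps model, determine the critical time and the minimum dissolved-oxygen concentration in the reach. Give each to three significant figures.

Mixed DO = (3.13×8.79 + 0.414×2.80)/(3.13+0.414) = 28.67/3.544 = 8.090 mg/L.
Mixed L₀ = (3.13×4.53 + 0.414×211)/(3.544) = 101.5/3.544 = 28.65 mg/L.
Initial deficit D₀ = C_s − DO₀ = 9.54 − 8.090 = 1.450 mg/L.
t_c = (1/1.236) ln[(1.45/0.214)(1 − 1.450×1.236/(0.214×28.65))] = 0.8091 × ln(4.795) = 1.268 d.
D_c = (0.214/1.45) × 28.65 × e^(−0.214×1.268) = 0.1476 × 28.65 × 0.7623 = 3.223 mg/L.
Minimum DO = 9.54 − 3.223 = 6.317 mg/L.

t_c ≈ 1.27 d; minimum DO ≈ 6.32 mg/L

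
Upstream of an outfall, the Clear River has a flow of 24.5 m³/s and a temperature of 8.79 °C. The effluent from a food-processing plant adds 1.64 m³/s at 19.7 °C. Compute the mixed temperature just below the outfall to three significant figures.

9.47 °C

Flow-weighted mixing: C = (Q_r C_r + Q_w C_w)/(Q_r + Q_w)
= (24.5×8.79 + 1.64×19.7)/(24.5 + 1.64) = 247.7/26.14 = 9.474 °C.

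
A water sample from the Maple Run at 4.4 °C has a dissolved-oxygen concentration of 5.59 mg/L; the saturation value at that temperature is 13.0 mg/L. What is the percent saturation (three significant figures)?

43.0 % saturation

% saturation = C/C_s × 100 = 5.59/13.0 × 100 = 43.0 %.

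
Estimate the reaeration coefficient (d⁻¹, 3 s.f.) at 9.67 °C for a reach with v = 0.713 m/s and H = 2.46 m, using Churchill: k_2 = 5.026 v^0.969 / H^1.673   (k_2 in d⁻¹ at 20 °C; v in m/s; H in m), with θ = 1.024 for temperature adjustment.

k_2(20) = 5.026 × 0.713^0.969 / 2.46^1.673 = 5.026 × 0.7205 / 4.509 = 0.8032 d⁻¹.
k_2(9.67) = 0.8032 × 1.024^(9.67−20) = 0.8032 × 0.7827 = 0.6287 d⁻¹.

k_2 ≈ 0.629 d⁻¹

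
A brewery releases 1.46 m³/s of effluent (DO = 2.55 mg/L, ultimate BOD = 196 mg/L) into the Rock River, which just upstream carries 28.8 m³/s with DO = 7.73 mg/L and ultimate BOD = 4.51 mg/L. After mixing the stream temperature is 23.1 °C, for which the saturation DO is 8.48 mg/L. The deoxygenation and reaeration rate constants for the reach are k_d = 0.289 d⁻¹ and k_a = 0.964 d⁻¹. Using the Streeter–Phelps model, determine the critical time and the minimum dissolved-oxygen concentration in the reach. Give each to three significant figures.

t_c ≈ 1.51 d; minimum DO ≈ 5.81 mg/L

Mixed DO = (28.8×7.73 + 1.46×2.55)/(28.8+1.46) = 226.3/30.26 = 7.480 mg/L.
Mixed L₀ = (28.8×4.51 + 1.46×196)/(30.26) = 416.0/30.26 = 13.75 mg/L.
Initial deficit D₀ = C_s − DO₀ = 8.48 − 7.480 = 0.9999 mg/L.
t_c = (1/0.6750) ln[(0.964/0.289)(1 − 0.9999×0.6750/(0.289×13.75))] = 1.481 × ln(2.769) = 1.509 d.
D_c = (0.289/0.964) × 13.75 × e^(−0.289×1.509) = 0.2998 × 13.75 × 0.6466 = 2.665 mg/L.
Minimum DO = 8.48 − 2.665 = 5.815 mg/L.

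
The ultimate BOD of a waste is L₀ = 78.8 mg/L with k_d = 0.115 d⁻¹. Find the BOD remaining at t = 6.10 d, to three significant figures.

L_t = L₀ e^(−k_d t) = 78.8 × e^(−0.115×6.10) = 78.8 × 0.4958 = 39.07 mg/L.

L ≈ 39.1 mg/L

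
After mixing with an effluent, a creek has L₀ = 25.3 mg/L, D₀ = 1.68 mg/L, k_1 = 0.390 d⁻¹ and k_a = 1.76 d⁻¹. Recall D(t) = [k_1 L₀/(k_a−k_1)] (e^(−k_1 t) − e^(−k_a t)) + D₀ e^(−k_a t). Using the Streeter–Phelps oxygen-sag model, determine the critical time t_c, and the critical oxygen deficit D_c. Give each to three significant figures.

t_c = [1/(k_a−k_1)] ln[(k_a/k_1)(1 − D₀(k_a−k_1)/(k_1 L₀))]
= [1/(1.76−0.390)] ln[(1.76/0.390)(1 − 1.68×1.370/(0.390×25.3))]
= (1/1.370) ln[4.513 × 0.7667] = 0.7299 × ln(3.460) = 0.7299 × 1.241 = 0.9061 d.
L(t_c) = L₀ e^(−k_1 t_c) = 25.3 × 0.7023 = 17.77 mg/L, and at the critical point k_a D_c = k_1 L, so D_c = (0.390/1.76) × 17.77 = 3.937 mg/L.

t_c ≈ 0.906 d; D_c ≈ 3.94 mg/L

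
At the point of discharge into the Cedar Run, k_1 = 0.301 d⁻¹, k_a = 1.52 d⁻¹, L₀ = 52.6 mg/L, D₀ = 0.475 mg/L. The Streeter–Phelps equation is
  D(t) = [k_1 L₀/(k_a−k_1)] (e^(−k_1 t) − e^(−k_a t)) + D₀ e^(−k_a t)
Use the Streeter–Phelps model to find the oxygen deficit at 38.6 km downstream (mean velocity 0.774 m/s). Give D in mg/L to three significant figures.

D ≈ 5.71 mg/L

Travel time t = x/v = 38.6 km / (0.774 m/s) = 38600 m / 0.774 m/s = 49870 s = 0.5772 d.
k_1 L₀/(k_a−k_1) = 0.301×52.6/(1.52−0.301) = 15.83/1.219 = 12.99 mg/L.
e^(−k_1 t) = e^(−0.301×0.5772) = 0.8405; e^(−k_a t) = e^(−1.52×0.5772) = 0.4159.
D = 12.99 × (0.8405 − 0.4159) + 0.475 × 0.4159 = 5.515 + 0.1975 = 5.713 mg/L.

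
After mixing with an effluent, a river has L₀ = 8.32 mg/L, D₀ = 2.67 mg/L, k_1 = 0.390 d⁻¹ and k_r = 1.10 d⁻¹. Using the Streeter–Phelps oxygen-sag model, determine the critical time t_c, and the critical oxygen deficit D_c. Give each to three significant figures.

With k_r/k_1 = 2.821 and 1 − D₀(k_r−k_1)/(k_1 L₀) = 0.4158,
t_c = ln(2.821 × 0.4158) / (1.10 − 0.390) = ln(1.173) / 0.7100 = 0.1593/0.7100 = 0.2244 d.
D_c = (k_1/k_r) L₀ e^(−k_1 t_c) = (0.390/1.10) × 8.32 × e^(−0.390×0.2244) = 0.3545 × 8.32 × 0.9162 = 2.703 mg/L.

t_c ≈ 0.224 d; D_c ≈ 2.70 mg/L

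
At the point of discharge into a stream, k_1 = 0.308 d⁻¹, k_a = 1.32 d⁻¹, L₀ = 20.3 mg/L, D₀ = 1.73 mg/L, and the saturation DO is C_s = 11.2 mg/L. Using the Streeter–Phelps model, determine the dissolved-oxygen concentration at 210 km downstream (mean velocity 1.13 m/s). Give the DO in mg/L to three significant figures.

Travel time t = x/v = 210 km / (1.13 m/s) = 210000 m / 1.13 m/s = 185800 s = 2.151 d.
k_1 L₀/(k_a−k_1) = 0.308×20.3/(1.32−0.308) = 6.252/1.012 = 6.178 mg/L.
e^(−k_1 t) = e^(−0.308×2.151) = 0.5156; e^(−k_a t) = e^(−1.32×2.151) = 0.05847.
D = 6.178 × (0.5156 − 0.05847) + 1.73 × 0.05847 = 2.824 + 0.1012 = 2.925 mg/L.
DO = C_s − D = 11.2 − 2.925 = 8.275 mg/L.

DO ≈ 8.27 mg/L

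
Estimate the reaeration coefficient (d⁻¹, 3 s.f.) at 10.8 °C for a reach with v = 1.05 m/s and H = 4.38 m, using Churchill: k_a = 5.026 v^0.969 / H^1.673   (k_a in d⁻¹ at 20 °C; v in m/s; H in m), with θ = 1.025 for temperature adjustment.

k_a ≈ 0.355 d⁻¹

k_a(20) = 5.026 × 1.05^0.969 / 4.38^1.673 = 5.026 × 1.048 / 11.84 = 0.4452 d⁻¹.
k_a(10.8) = 0.4452 × 1.025^(10.8−20) = 0.4452 × 0.7968 = 0.3547 d⁻¹.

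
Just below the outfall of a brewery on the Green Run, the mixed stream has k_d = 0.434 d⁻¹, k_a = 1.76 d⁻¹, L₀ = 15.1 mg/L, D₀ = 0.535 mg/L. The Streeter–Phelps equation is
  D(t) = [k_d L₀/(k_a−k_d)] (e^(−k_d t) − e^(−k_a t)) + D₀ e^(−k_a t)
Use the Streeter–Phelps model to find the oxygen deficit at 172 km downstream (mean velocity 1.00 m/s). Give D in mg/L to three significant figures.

D ≈ 1.95 mg/L

Travel time t = x/v = 172 km / (1.00 m/s) = 172000 m / 1.00 m/s = 172000 s = 1.991 d.
k_d L₀/(k_a−k_d) = 0.434×15.1/(1.76−0.434) = 6.553/1.326 = 4.942 mg/L.
e^(−k_d t) = e^(−0.434×1.991) = 0.4215; e^(−k_a t) = e^(−1.76×1.991) = 0.03009.
D = 4.942 × (0.4215 − 0.03009) + 0.535 × 0.03009 = 1.934 + 0.01610 = 1.950 mg/L.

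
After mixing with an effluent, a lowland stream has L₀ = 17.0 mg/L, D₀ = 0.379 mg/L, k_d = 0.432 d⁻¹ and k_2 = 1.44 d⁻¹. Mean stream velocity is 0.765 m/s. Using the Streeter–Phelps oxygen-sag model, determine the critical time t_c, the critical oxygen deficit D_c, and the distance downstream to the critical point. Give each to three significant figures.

t_c = [1/(k_2−k_d)] ln[(k_2/k_d)(1 − D₀(k_2−k_d)/(k_d L₀))]
= [1/(1.44−0.432)] ln[(1.44/0.432)(1 − 0.379×1.008/(0.432×17.0))]
= (1/1.008) ln[3.333 × 0.9480] = 0.9921 × ln(3.160) = 0.9921 × 1.151 = 1.141 d.
L(t_c) = L₀ e^(−k_d t_c) = 17.0 × 0.6107 = 10.38 mg/L, and at the critical point k_2 D_c = k_d L, so D_c = (0.432/1.44) × 10.38 = 3.115 mg/L.
x_c = v t_c = 0.765 m/s × 1.141 d × 86400 s/d = 75440 m ≈ 75.4 km.

t_c ≈ 1.14 d; D_c ≈ 3.11 mg/L; x_c ≈ 75.4 km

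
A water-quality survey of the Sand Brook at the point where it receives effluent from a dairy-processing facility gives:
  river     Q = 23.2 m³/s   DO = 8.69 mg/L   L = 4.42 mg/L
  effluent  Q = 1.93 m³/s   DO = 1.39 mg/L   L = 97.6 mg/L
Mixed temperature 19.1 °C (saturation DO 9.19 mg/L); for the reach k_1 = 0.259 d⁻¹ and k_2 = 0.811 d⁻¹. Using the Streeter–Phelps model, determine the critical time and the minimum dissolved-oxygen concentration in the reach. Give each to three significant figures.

t_c ≈ 1.67 d; minimum DO ≈ 6.79 mg/L

Mixed DO = (23.2×8.69 + 1.93×1.39)/(23.2+1.93) = 204.3/25.13 = 8.129 mg/L.
Mixed L₀ = (23.2×4.42 + 1.93×97.6)/(25.13) = 290.9/25.13 = 11.58 mg/L.
Initial deficit D₀ = C_s − DO₀ = 9.19 − 8.129 = 1.061 mg/L.
t_c = (1/0.5520) ln[(0.811/0.259)(1 − 1.061×0.5520/(0.259×11.58))] = 1.812 × ln(2.520) = 1.674 d.
D_c = (0.259/0.811) × 11.58 × e^(−0.259×1.674) = 0.3194 × 11.58 × 0.6482 = 2.396 mg/L.
Minimum DO = 9.19 − 2.396 = 6.794 mg/L.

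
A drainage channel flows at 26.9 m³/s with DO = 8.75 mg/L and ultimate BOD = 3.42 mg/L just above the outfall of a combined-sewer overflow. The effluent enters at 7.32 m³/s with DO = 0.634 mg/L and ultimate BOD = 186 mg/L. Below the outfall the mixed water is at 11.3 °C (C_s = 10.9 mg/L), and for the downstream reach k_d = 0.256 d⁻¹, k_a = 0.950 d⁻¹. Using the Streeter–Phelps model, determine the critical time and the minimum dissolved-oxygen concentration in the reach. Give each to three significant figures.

t_c ≈ 1.48 d; minimum DO ≈ 3.06 mg/L

Mixed DO = (26.9×8.75 + 7.32×0.634)/(26.9+7.32) = 240.0/34.22 = 7.014 mg/L.
Mixed L₀ = (26.9×3.42 + 7.32×186)/(34.22) = 1454/34.22 = 42.48 mg/L.
Initial deficit D₀ = C_s − DO₀ = 10.9 − 7.014 = 3.886 mg/L.
t_c = (1/0.6940) ln[(0.950/0.256)(1 − 3.886×0.6940/(0.256×42.48))] = 1.441 × ln(2.791) = 1.479 d.
D_c = (0.256/0.950) × 42.48 × e^(−0.256×1.479) = 0.2695 × 42.48 × 0.6849 = 7.839 mg/L.
Minimum DO = 10.9 − 7.839 = 3.061 mg/L.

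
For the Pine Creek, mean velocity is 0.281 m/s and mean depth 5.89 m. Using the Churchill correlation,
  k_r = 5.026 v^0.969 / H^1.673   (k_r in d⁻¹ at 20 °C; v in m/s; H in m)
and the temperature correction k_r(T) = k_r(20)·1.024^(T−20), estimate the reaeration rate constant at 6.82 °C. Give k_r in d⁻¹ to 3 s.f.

k_r ≈ 0.0553 d⁻¹

k_r(20) = 5.026 × 0.281^0.969 / 5.89^1.673 = 5.026 × 0.2923 / 19.43 = 0.07562 d⁻¹.
k_r(6.82) = 0.07562 × 1.024^(6.82−20) = 0.07562 × 0.7316 = 0.05532 d⁻¹.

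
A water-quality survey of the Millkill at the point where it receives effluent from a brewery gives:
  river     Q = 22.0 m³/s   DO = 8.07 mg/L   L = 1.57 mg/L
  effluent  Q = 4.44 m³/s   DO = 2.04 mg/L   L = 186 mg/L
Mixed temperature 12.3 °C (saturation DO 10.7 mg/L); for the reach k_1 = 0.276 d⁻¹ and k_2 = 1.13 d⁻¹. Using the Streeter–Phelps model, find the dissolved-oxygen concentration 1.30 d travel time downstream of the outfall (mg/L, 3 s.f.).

DO ≈ 4.94 mg/L

Mixed DO = (22.0×8.07 + 4.44×2.04)/(22.0+4.44) = 186.6/26.44 = 7.057 mg/L.
Mixed L₀ = (22.0×1.57 + 4.44×186)/(26.44) = 860.4/26.44 = 32.54 mg/L.
Initial deficit D₀ = C_s − DO₀ = 10.7 − 7.057 = 3.643 mg/L.
D(1.30) = [0.276×32.54/(1.13−0.276)](e^(−0.276×1.30) − e^(−1.13×1.30)) + 3.643 e^(−1.13×1.30)
= 10.52 × (0.6985 − 0.2302) + 3.643 × 0.2302 = 5.764 mg/L.
DO = 10.7 − 5.764 = 4.936 mg/L.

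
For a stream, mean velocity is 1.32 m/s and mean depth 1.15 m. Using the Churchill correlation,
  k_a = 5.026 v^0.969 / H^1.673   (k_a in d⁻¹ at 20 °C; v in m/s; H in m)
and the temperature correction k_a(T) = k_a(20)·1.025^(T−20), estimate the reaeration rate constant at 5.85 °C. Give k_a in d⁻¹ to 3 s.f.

k_a(20) = 5.026 × 1.32^0.969 / 1.15^1.673 = 5.026 × 1.309 / 1.263 = 5.206 d⁻¹.
k_a(5.85) = 5.206 × 1.025^(5.85−20) = 5.206 × 0.7051 = 3.671 d⁻¹.

k_a ≈ 3.67 d⁻¹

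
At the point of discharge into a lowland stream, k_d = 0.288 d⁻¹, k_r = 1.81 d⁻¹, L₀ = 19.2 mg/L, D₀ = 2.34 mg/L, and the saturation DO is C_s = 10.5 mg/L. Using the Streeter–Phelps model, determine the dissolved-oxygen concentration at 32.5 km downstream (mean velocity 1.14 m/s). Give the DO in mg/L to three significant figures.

DO ≈ 7.91 mg/L

Travel time t = x/v = 32.5 km / (1.14 m/s) = 32500 m / 1.14 m/s = 28510 s = 0.3300 d.
k_d L₀/(k_r−k_d) = 0.288×19.2/(1.81−0.288) = 5.530/1.522 = 3.633 mg/L.
e^(−k_d t) = e^(−0.288×0.3300) = 0.9093; e^(−k_r t) = e^(−1.81×0.3300) = 0.5503.
D = 3.633 × (0.9093 − 0.5503) + 2.34 × 0.5503 = 1.304 + 1.288 = 2.592 mg/L.
DO = C_s − D = 10.5 − 2.592 = 7.908 mg/L.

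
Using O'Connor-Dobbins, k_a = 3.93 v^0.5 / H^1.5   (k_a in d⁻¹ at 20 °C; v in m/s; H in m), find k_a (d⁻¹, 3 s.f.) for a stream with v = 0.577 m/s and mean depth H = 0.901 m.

k_a ≈ 3.49 d⁻¹

k_a = 3.93 × 0.577^0.5 / 0.901^1.5 = 3.93 × 0.7596 / 0.8552 = 3.491 d⁻¹.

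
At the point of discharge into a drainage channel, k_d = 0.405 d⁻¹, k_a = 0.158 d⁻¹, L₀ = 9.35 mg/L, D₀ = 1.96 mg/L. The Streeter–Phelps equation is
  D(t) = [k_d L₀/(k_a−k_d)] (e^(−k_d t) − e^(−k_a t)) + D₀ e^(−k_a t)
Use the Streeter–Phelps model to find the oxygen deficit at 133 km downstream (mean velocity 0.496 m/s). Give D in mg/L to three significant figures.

Travel time t = x/v = 133 km / (0.496 m/s) = 133000 m / 0.496 m/s = 268100 s = 3.104 d.
k_d L₀/(k_a−k_d) = 0.405×9.35/(0.158−0.405) = 3.787/-0.2470 = -15.33 mg/L.
e^(−k_d t) = e^(−0.405×3.104) = 0.2845; e^(−k_a t) = e^(−0.158×3.104) = 0.6124.
D = -15.33 × (0.2845 − 0.6124) + 1.96 × 0.6124 = 5.027 + 1.200 = 6.227 mg/L.

D ≈ 6.23 mg/L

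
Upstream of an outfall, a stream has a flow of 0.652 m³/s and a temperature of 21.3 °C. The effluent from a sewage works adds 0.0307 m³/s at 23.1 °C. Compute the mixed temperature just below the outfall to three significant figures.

Flow-weighted mixing: C = (Q_r C_r + Q_w C_w)/(Q_r + Q_w)
= (0.652×21.3 + 0.0307×23.1)/(0.652 + 0.0307) = 14.60/0.6827 = 21.38 °C.

21.4 °C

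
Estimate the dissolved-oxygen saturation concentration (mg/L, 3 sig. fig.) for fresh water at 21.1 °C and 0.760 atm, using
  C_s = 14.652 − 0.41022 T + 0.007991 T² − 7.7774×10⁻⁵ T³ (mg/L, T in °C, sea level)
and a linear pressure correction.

C_s ≈ 6.71 mg/L

At sea level: C_s = 14.652 − 0.41022×21.1 + 0.007991×21.1² − 7.7774×10⁻⁵×21.1³ = 8.823 mg/L.
Pressure correction: C_s' = 8.823 × 0.760 = 6.706 mg/L.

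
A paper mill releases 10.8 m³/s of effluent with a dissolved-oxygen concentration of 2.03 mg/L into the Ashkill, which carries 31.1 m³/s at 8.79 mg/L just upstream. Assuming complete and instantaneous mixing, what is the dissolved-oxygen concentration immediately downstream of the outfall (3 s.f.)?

Flow-weighted mixing: C = (Q_r C_r + Q_w C_w)/(Q_r + Q_w)
= (31.1×8.79 + 10.8×2.03)/(31.1 + 10.8) = 295.3/41.90 = 7.048 mg/L.

7.05 mg/L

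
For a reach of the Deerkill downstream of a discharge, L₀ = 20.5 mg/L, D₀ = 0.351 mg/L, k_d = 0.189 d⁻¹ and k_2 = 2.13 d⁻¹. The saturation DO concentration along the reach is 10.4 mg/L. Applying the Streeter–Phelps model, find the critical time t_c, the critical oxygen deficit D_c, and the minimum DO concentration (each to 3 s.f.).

t_c ≈ 1.15 d; D_c ≈ 1.46 mg/L; min DO ≈ 8.94 mg/L

t_c = [1/(k_2−k_d)] ln[(k_2/k_d)(1 − D₀(k_2−k_d)/(k_d L₀))]
= [1/(2.13−0.189)] ln[(2.13/0.189)(1 − 0.351×1.941/(0.189×20.5))]
= (1/1.941) ln[11.27 × 0.8242] = 0.5152 × ln(9.288) = 0.5152 × 2.229 = 1.148 d.
D_c = (k_d/k_2) L₀ e^(−k_d t_c) = (0.189/2.13) × 20.5 × e^(−0.189×1.148) = 0.08873 × 20.5 × 0.8049 = 1.464 mg/L.
Minimum DO = C_s − D_c = 10.4 − 1.464 = 8.936 mg/L.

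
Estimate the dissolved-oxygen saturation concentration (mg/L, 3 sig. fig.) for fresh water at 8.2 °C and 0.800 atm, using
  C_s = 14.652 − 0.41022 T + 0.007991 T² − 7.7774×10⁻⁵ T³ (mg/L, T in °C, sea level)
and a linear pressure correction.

C_s ≈ 9.43 mg/L

At sea level: C_s = 14.652 − 0.41022×8.2 + 0.007991×8.2² − 7.7774×10⁻⁵×8.2³ = 11.78 mg/L.
Pressure correction: C_s' = 11.78 × 0.800 = 9.426 mg/L.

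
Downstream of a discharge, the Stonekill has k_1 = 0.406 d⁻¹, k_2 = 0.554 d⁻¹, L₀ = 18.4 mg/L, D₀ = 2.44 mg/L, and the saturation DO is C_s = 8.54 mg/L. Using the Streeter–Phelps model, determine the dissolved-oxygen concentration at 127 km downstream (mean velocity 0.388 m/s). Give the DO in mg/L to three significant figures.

Travel time t = x/v = 127 km / (0.388 m/s) = 127000 m / 0.388 m/s = 327300 s = 3.788 d.
k_1 L₀/(k_2−k_1) = 0.406×18.4/(0.554−0.406) = 7.470/0.1480 = 50.48 mg/L.
e^(−k_1 t) = e^(−0.406×3.788) = 0.2148; e^(−k_2 t) = e^(−0.554×3.788) = 0.1226.
D = 50.48 × (0.2148 − 0.1226) + 2.44 × 0.1226 = 4.653 + 0.2992 = 4.952 mg/L.
DO = C_s − D = 8.54 − 4.952 = 3.588 mg/L.

DO ≈ 3.59 mg/L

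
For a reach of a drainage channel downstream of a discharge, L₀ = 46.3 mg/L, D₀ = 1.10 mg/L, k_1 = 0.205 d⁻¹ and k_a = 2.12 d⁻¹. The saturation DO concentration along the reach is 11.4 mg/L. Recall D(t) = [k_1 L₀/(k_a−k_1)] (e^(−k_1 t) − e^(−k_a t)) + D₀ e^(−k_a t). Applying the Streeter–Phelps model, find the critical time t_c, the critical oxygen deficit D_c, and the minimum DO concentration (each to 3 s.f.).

t_c ≈ 1.09 d; D_c ≈ 3.58 mg/L; min DO ≈ 7.82 mg/L

t_c = [1/(k_a−k_1)] ln[(k_a/k_1)(1 − D₀(k_a−k_1)/(k_1 L₀))]
= [1/(2.12−0.205)] ln[(2.12/0.205)(1 − 1.10×1.915/(0.205×46.3))]
= (1/1.915) ln[10.34 × 0.7781] = 0.5222 × ln(8.046) = 0.5222 × 2.085 = 1.089 d.
L(t_c) = L₀ e^(−k_1 t_c) = 46.3 × 0.7999 = 37.04 mg/L, and at the critical point k_a D_c = k_1 L, so D_c = (0.205/2.12) × 37.04 = 3.581 mg/L.
Minimum DO = C_s − D_c = 11.4 − 3.581 = 7.819 mg/L.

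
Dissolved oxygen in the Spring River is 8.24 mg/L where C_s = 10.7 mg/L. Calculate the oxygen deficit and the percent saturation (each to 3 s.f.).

D ≈ 2.46 mg/L; 77.0 % saturation

D = C_s − C = 10.7 − 8.24 = 2.46 mg/L.
% saturation = 8.24/10.7 × 100 = 77.0 %.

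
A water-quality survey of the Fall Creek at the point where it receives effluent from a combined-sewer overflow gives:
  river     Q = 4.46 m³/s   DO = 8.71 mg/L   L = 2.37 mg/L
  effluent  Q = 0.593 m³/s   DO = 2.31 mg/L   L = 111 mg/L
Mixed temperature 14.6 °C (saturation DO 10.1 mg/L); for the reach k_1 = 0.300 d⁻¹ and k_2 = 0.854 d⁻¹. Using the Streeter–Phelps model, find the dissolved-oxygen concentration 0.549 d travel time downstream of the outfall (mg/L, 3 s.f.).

Mixed DO = (4.46×8.71 + 0.593×2.31)/(4.46+0.593) = 40.22/5.053 = 7.959 mg/L.
Mixed L₀ = (4.46×2.37 + 0.593×111)/(5.053) = 76.39/5.053 = 15.12 mg/L.
Initial deficit D₀ = C_s − DO₀ = 10.1 − 7.959 = 2.141 mg/L.
D(0.549) = [0.300×15.12/(0.854−0.300)](e^(−0.300×0.549) − e^(−0.854×0.549)) + 2.141 e^(−0.854×0.549)
= 8.187 × (0.8481 − 0.6257) + 2.141 × 0.6257 = 3.161 mg/L.
DO = 10.1 − 3.161 = 6.939 mg/L.

DO ≈ 6.94 mg/L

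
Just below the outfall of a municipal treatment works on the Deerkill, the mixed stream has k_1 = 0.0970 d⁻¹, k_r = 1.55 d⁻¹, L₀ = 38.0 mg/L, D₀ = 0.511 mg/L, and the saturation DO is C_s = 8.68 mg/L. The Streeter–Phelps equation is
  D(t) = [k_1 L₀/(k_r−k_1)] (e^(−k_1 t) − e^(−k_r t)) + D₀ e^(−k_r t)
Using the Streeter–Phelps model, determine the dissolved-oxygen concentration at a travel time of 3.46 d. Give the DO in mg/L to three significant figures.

DO ≈ 6.88 mg/L

k_1 L₀/(k_r−k_1) = 0.0970×38.0/(1.55−0.0970) = 3.686/1.453 = 2.537 mg/L.
e^(−k_1 t) = e^(−0.0970×3.460) = 0.7149; e^(−k_r t) = e^(−1.55×3.460) = 0.004687.
D = 2.537 × (0.7149 − 0.004687) + 0.511 × 0.004687 = 1.802 + 0.002395 = 1.804 mg/L.
DO = C_s − D = 8.68 − 1.804 = 6.876 mg/L.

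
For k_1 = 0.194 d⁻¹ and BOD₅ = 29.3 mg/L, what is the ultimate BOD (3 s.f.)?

BOD₅ = L₀(1 − e^(−5k_1)) ⇒ L₀ = BOD₅ / (1 − e^(−5×0.194))
= 29.3 / (1 − 0.3791) = 29.3 / 0.6209 = 47.19 mg/L.

L₀ ≈ 47.2 mg/L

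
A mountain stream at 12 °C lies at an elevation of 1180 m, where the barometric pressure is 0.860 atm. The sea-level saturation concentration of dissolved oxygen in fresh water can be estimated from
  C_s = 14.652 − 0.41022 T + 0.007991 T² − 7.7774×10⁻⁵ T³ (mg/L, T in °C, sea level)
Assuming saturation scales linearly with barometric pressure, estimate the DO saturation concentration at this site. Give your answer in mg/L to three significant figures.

At sea level: C_s = 14.652 − 0.41022×12 + 0.007991×12² − 7.7774×10⁻⁵×12³ = 10.75 mg/L.
Pressure correction: C_s' = 10.75 × 0.860 = 9.241 mg/L.

C_s ≈ 9.24 mg/L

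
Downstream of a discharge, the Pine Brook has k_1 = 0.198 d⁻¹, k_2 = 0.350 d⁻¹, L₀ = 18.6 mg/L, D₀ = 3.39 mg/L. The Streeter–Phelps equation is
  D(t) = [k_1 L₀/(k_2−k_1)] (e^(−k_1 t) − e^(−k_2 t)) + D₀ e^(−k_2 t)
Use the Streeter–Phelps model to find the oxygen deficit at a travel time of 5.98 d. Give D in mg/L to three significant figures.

k_1 L₀/(k_2−k_1) = 0.198×18.6/(0.350−0.198) = 3.683/0.1520 = 24.23 mg/L.
e^(−k_1 t) = e^(−0.198×5.980) = 0.3060; e^(−k_2 t) = e^(−0.350×5.980) = 0.1233.
D = 24.23 × (0.3060 − 0.1233) + 3.39 × 0.1233 = 4.427 + 0.4180 = 4.845 mg/L.

D ≈ 4.85 mg/L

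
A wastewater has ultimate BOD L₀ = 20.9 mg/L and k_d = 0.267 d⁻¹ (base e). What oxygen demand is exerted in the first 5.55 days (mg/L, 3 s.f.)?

y_t = L₀(1 − e^(−k_d t)) = 20.9 × (1 − e^(−0.267×5.55))
= 20.9 × (1 − 0.2272) = 20.9 × 0.7728 = 16.15 mg/L.

y ≈ 16.2 mg/L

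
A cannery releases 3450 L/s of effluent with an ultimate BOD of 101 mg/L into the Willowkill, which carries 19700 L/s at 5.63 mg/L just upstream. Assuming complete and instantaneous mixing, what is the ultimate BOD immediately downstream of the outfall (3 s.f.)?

19.8 mg/L

Flow-weighted mixing: C = (Q_r C_r + Q_w C_w)/(Q_r + Q_w)
= (19700×5.63 + 3450×101)/(19700 + 3450) = 459400/23150 = 19.84 mg/L.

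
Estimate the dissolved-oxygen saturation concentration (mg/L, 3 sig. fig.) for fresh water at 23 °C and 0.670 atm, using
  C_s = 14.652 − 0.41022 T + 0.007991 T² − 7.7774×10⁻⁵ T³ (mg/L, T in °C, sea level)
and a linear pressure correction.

C_s ≈ 5.69 mg/L

At sea level: C_s = 14.652 − 0.41022×23 + 0.007991×23² − 7.7774×10⁻⁵×23³ = 8.498 mg/L.
Pressure correction: C_s' = 8.498 × 0.670 = 5.694 mg/L.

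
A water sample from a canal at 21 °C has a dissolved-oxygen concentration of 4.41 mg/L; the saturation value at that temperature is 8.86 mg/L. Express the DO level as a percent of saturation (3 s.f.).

% saturation = C/C_s × 100 = 4.41/8.86 × 100 = 49.8 %.

49.8 % saturation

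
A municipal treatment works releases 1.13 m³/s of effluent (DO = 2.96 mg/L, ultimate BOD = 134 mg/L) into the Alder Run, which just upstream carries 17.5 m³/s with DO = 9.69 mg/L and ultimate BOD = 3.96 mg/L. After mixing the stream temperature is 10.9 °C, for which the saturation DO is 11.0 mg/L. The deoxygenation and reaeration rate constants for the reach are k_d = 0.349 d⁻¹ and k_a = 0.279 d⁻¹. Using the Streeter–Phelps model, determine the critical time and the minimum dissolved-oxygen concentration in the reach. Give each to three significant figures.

Mixed DO = (17.5×9.69 + 1.13×2.96)/(17.5+1.13) = 172.9/18.63 = 9.282 mg/L.
Mixed L₀ = (17.5×3.96 + 1.13×134)/(18.63) = 220.7/18.63 = 11.85 mg/L.
Initial deficit D₀ = C_s − DO₀ = 11.0 − 9.282 = 1.718 mg/L.
t_c = (1/-0.07000) ln[(0.279/0.349)(1 − 1.718×-0.07000/(0.349×11.85))] = -14.29 × ln(0.8227) = 2.788 d.
D_c = (0.349/0.279) × 11.85 × e^(−0.349×2.788) = 1.251 × 11.85 × 0.3779 = 5.600 mg/L.
Minimum DO = 11.0 − 5.600 = 5.400 mg/L.

t_c ≈ 2.79 d; minimum DO ≈ 5.40 mg/L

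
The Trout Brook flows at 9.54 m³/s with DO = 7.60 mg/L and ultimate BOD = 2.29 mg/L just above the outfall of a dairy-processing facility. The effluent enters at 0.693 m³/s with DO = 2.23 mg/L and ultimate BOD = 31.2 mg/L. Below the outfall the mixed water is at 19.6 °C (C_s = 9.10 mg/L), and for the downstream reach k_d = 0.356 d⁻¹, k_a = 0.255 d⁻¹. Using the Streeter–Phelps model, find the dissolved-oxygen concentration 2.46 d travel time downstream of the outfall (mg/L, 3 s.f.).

Mixed DO = (9.54×7.60 + 0.693×2.23)/(9.54+0.693) = 74.05/10.23 = 7.236 mg/L.
Mixed L₀ = (9.54×2.29 + 0.693×31.2)/(10.23) = 43.47/10.23 = 4.248 mg/L.
Initial deficit D₀ = C_s − DO₀ = 9.10 − 7.236 = 1.864 mg/L.
D(2.46) = [0.356×4.248/(0.255−0.356)](e^(−0.356×2.46) − e^(−0.255×2.46)) + 1.864 e^(−0.255×2.46)
= -14.97 × (0.4165 − 0.5340) + 1.864 × 0.5340 = 2.754 mg/L.
DO = 9.10 − 2.754 = 6.346 mg/L.

DO ≈ 6.35 mg/L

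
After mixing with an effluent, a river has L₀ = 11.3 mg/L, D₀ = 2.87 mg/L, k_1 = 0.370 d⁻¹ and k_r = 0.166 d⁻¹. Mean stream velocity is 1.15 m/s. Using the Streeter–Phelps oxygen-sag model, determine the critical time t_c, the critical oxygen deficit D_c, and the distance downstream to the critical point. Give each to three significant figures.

At the critical point dD/dt = 0, so k_1 L₀ e^(−k_1 t) = k_r D. Substituting D(t) from the Streeter–Phelps equation and solving for t gives
t_c = ln[(k_r/k_1)(1 − D₀(k_r−k_1)/(k_1 L₀))] / (k_r−k_1).
Here k_r−k_1 = -0.2040 d⁻¹ and 1 − D₀(k_r−k_1)/(k_1 L₀) = 1 − 2.87×-0.2040/(0.370×11.3) = 1.140, so
t_c = ln(0.4486 × 1.140) / -0.2040 = -0.6705 / -0.2040 = 3.287 d.
D_c = (k_1/k_r) L₀ e^(−k_1 t_c) = (0.370/0.166) × 11.3 × e^(−0.370×3.287) = 2.229 × 11.3 × 0.2964 = 7.465 mg/L.
x_c = v t_c = 1.15 m/s × 3.287 d × 86400 s/d = 326600 m ≈ 327 km.

t_c ≈ 3.29 d; D_c ≈ 7.47 mg/L; x_c ≈ 327 km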